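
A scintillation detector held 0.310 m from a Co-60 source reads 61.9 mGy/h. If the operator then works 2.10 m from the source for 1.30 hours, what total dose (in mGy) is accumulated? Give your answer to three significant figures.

By the inverse-square law, rate at 2.10 m:
61.9 × (0.310/2.10)² = 61.9 × 0.02179 = 1.349 mGy/h.
Dose = rate × time = 1.349 mGy/h × 1.300 h = 1.754 mGy.

1.75 mGy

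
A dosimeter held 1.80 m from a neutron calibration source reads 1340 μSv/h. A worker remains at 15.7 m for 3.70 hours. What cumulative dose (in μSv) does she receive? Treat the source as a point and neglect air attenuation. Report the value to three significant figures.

65.2 μSv

Applying the 1/r² law, rate at 15.7 m:
(1.80/15.7)² = 0.01314, so 1340 × 0.01314 = 17.61 μSv/h.
Dose = rate × time = 17.61 μSv/h × 3.700 h = 65.16 μSv.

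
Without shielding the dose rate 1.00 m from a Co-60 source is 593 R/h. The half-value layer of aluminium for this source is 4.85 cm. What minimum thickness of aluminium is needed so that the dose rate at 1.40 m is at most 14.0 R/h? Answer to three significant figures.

21.5 cm

At 1.40 m, distance alone gives 593 × (1.00/1.40)² = 593 × 0.5102 = 302.5 R/h.
Further attenuation needed: 302.5/14.0 = 21.61.
n = log₂(21.61) = 4.434 half-value layers.
Thickness = 4.434 × 4.85 cm = 21.50 cm.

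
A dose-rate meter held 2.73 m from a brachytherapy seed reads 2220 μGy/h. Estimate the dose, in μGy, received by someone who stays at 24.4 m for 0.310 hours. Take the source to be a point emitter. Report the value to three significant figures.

Applying the 1/r² law, rate at 24.4 m:
2220 × (2.73/24.4)² = 2220 × 0.01252 = 27.79 μGy/h.
Dose = rate × time = 27.79 μGy/h × 0.3100 h = 8.615 μGy.

8.62 μGy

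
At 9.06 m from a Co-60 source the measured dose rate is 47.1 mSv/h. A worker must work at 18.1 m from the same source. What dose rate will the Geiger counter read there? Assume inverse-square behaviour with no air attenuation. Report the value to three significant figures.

By the inverse-square law, scaling from 9.06 m to 18.1 m:
(9.06/18.1)² = 0.2506, so 47.1 × 0.2506 = 11.80 mSv/h.

11.8 mSv/h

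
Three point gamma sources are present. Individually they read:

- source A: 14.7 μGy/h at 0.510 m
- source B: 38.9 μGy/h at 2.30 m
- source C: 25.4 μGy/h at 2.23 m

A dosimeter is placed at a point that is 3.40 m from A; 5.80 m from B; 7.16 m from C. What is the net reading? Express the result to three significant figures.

8.91 μGy/h

By superposition, sum each source's inverse-square contribution:
A: 14.7 × (0.510/3.40)² = 0.3307 μGy/h
B: 38.9 × (2.30/5.80)² = 6.117 μGy/h
C: 25.4 × (2.23/7.16)² = 2.464 μGy/h
Total = 0.3307 + 6.117 + 2.464 = 8.912 μGy/h.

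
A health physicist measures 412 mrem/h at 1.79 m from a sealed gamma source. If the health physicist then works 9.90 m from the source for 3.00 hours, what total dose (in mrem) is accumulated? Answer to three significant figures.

Since intensity falls as 1/r², rate at 9.90 m:
412 × (1.79/9.90)² = 412 × 0.03269 = 13.47 mrem/h.
Dose = rate × time = 13.47 mrem/h × 3.000 h = 40.41 mrem.

40.4 mrem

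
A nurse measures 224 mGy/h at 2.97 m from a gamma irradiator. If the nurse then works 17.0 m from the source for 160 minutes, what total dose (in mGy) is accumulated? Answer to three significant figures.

Using I₁d₁² = I₂d₂², rate at 17.0 m:
(2.97/17.0)² = 0.03052, so 224 × 0.03052 = 6.836 mGy/h.
Dose = rate × time = 6.836 mGy/h × 2.667 h = 18.23 mGy.

18.2 mGy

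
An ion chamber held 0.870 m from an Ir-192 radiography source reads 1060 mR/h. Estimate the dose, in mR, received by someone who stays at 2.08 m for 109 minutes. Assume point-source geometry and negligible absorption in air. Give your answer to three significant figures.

337 mR

Intensity scales as (d₁/d₂)², so rate at 2.08 m:
(0.870/2.08)² = 0.1749, so 1060 × 0.1749 = 185.4 mR/h.
Dose = rate × time = 185.4 mR/h × 1.817 h = 336.9 mR.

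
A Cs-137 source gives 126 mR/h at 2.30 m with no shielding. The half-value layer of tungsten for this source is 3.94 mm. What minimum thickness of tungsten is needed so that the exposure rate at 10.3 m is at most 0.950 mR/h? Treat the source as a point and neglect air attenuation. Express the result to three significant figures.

At 10.3 m, distance alone gives 126 × (2.30/10.3)² = 126 × 0.04986 = 6.282 mR/h.
Further attenuation needed: 6.282/0.950 = 6.613.
n = log₂(6.613) = 2.725 half-value layers.
Thickness = 2.725 × 3.94 mm = 10.74 mm.

10.7 mm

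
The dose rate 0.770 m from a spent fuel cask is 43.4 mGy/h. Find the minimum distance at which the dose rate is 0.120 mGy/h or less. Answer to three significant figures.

14.6 m

Since intensity falls as 1/r², d₂ = d₁·√(I₁/I₂).
I₁/I₂ = 43.4/0.120 = 361.7, so d₂ = 0.770 × √361.7 = 14.64 m.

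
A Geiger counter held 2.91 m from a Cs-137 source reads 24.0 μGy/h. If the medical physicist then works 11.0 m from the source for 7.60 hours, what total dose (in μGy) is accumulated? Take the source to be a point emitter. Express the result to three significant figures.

12.8 μGy

Intensity scales as (d₁/d₂)², so rate at 11.0 m:
24.0 × (2.91/11.0)² = 24.0 × 0.06998 = 1.680 μGy/h.
Dose = rate × time = 1.680 μGy/h × 7.600 h = 12.77 μGy.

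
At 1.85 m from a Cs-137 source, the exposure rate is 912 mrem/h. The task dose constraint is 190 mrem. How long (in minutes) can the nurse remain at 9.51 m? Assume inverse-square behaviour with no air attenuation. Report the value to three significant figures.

By the inverse-square law, rate at 9.51 m:
(1.85/9.51)² = 0.03784, so 912 × 0.03784 = 34.51 mrem/h.
Stay time = 190 mrem ÷ 34.51 mrem/h = 5.506 h = 330.4 min.

330 min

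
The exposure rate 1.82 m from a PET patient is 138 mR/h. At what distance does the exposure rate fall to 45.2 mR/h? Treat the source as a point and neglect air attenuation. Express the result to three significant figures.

Using I₁d₁² = I₂d₂², d₂ = d₁·√(I₁/I₂).
I₁/I₂ = 138/45.2 = 3.053, so d₂ = 1.82 × √3.053 = 3.180 m.

3.18 m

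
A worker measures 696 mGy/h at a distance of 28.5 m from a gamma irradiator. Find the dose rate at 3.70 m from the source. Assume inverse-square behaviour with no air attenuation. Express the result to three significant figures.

41300 mGy/h

By the inverse-square law, the rate at 3.70 m is
(28.5/3.70)² = 59.33, so 696 × 59.33 = 41290 mGy/h.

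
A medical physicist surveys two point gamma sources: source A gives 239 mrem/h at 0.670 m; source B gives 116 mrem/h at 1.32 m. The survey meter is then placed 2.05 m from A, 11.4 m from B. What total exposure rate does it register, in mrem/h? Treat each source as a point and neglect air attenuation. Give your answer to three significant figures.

By superposition, sum each source's inverse-square contribution:
A: 239 × (0.670/2.05)² = 25.53 mrem/h
B: 116 × (1.32/11.4)² = 1.555 mrem/h
Total = 25.53 + 1.555 = 27.09 mrem/h.

27.1 mrem/h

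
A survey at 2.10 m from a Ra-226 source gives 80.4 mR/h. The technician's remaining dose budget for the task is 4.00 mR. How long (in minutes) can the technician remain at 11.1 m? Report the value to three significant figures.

By the inverse-square law, rate at 11.1 m:
(2.10/11.1)² = 0.03579, so 80.4 × 0.03579 = 2.878 mR/h.
Stay time = 4.00 mR ÷ 2.878 mR/h = 1.390 h = 83.40 min.

83.4 min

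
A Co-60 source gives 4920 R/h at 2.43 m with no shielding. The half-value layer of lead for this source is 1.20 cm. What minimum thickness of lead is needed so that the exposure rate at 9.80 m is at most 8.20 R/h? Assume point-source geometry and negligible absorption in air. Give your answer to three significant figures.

6.25 cm

At 9.80 m, distance alone gives (2.43/9.80)² = 0.06148, so 4920 × 0.06148 = 302.5 R/h.
Further attenuation needed: 302.5/8.20 = 36.89.
n = log₂(36.89) = 5.205 half-value layers.
Thickness = 5.205 × 1.20 cm = 6.246 cm.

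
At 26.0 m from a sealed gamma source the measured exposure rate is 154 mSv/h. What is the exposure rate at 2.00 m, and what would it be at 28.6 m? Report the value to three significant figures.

Using I₁d₁² = I₂d₂²,
At 2.00 m: 154 × (26.0/2.00)² = 154 × 169.0 = 26030 mSv/h
At 28.6 m: 26030 × (2.00/28.6)² = 26030 × 0.004890 = 127.3 mSv/h.

26000 mSv/h; 127 mSv/h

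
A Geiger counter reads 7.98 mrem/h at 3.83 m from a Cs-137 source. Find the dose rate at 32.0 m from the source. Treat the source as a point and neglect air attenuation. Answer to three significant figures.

Using I₁d₁² = I₂d₂², the rate at 32.0 m is
7.98 × (3.83/32.0)² = 7.98 × 0.01433 = 0.1144 mrem/h.

0.114 mrem/h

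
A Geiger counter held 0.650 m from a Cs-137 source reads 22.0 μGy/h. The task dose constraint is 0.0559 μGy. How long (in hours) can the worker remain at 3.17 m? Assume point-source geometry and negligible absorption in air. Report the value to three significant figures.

Applying the 1/r² law, rate at 3.17 m:
(0.650/3.17)² = 0.04204, so 22.0 × 0.04204 = 0.9249 μGy/h.
Stay time = 0.0559 μGy ÷ 0.9249 μGy/h = 0.06044 h.

0.0604 h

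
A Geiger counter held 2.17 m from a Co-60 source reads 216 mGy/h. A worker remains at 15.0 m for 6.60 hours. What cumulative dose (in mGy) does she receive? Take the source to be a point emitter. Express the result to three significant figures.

29.8 mGy

Intensity scales as (d₁/d₂)², so rate at 15.0 m:
(2.17/15.0)² = 0.02093, so 216 × 0.02093 = 4.521 mGy/h.
Dose = rate × time = 4.521 mGy/h × 6.600 h = 29.84 mGy.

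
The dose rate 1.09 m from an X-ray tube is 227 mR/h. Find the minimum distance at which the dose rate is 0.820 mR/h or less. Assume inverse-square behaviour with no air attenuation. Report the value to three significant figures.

18.1 m

Applying the 1/r² law, d₂ = d₁·√(I₁/I₂).
I₁/I₂ = 227/0.820 = 276.8, so d₂ = 1.09 × √276.8 = 18.13 m.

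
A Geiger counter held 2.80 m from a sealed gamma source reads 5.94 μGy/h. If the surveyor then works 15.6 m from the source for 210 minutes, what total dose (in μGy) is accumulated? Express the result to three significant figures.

Since intensity falls as 1/r², rate at 15.6 m:
5.94 × (2.80/15.6)² = 5.94 × 0.03222 = 0.1914 μGy/h.
Dose = rate × time = 0.1914 μGy/h × 3.500 h = 0.6699 μGy.

0.670 μGy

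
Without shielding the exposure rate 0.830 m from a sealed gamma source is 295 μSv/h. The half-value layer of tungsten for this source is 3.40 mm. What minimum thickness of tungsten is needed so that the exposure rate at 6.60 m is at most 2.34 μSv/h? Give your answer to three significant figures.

At 6.60 m, distance alone gives (0.830/6.60)² = 0.01581, so 295 × 0.01581 = 4.664 μSv/h.
Further attenuation needed: 4.664/2.34 = 1.993.
n = log₂(1.993) = 0.9949 half-value layers.
Thickness = 0.9949 × 3.40 mm = 3.383 mm.

3.38 mm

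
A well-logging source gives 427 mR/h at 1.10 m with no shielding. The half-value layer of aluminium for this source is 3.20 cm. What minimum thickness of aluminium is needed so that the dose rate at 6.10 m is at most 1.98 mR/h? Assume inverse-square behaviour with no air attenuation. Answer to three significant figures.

8.99 cm

At 6.10 m, distance alone gives (1.10/6.10)² = 0.03252, so 427 × 0.03252 = 13.89 mR/h.
Further attenuation needed: 13.89/1.98 = 7.015.
n = log₂(7.015) = 2.810 half-value layers.
Thickness = 2.810 × 3.20 cm = 8.992 cm.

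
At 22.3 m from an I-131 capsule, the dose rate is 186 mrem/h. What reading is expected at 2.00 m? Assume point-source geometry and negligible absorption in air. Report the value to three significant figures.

23100 mrem/h

By the inverse-square law, the rate at 2.00 m is
(22.3/2.00)² = 124.3, so 186 × 124.3 = 23120 mrem/h.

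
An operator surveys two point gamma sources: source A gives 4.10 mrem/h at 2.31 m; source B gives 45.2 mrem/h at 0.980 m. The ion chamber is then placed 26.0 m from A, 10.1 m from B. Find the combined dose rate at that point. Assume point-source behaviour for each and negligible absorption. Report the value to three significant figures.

By superposition, sum each source's inverse-square contribution:
A: 4.10 × (2.31/26.0)² = 0.03236 mrem/h
B: 45.2 × (0.980/10.1)² = 0.4255 mrem/h
Total = 0.03236 + 0.4255 = 0.4579 mrem/h.

0.458 mrem/h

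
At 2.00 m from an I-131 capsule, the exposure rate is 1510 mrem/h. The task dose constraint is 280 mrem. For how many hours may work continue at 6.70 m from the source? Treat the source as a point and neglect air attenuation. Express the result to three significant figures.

2.08 h

Intensity scales as (d₁/d₂)², so rate at 6.70 m:
1510 × (2.00/6.70)² = 1510 × 0.08911 = 134.6 mrem/h.
Stay time = 280 mrem ÷ 134.6 mrem/h = 2.080 h.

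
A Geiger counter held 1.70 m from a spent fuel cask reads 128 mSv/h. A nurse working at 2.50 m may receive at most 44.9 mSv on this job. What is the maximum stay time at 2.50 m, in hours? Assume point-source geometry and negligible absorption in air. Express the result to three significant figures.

0.759 h

By the inverse-square law, rate at 2.50 m:
(1.70/2.50)² = 0.4624, so 128 × 0.4624 = 59.19 mSv/h.
Stay time = 44.9 mSv ÷ 59.19 mSv/h = 0.7586 h.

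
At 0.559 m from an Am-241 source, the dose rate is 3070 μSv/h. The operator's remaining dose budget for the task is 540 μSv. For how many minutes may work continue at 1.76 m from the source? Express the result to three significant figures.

By the inverse-square law, rate at 1.76 m:
(0.559/1.76)² = 0.1009, so 3070 × 0.1009 = 309.8 μSv/h.
Stay time = 540 μSv ÷ 309.8 μSv/h = 1.743 h = 104.6 min.

105 min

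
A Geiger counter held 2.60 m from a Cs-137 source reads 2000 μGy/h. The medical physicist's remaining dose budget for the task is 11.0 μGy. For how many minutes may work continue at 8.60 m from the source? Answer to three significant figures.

3.61 min

Intensity scales as (d₁/d₂)², so rate at 8.60 m:
2000 × (2.60/8.60)² = 2000 × 0.09140 = 182.8 μGy/h.
Stay time = 11.0 μGy ÷ 182.8 μGy/h = 0.06018 h = 3.611 min.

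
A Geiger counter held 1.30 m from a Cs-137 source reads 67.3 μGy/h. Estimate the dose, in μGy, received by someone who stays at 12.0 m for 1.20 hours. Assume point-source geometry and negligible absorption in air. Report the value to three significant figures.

Intensity scales as (d₁/d₂)², so rate at 12.0 m:
(1.30/12.0)² = 0.01174, so 67.3 × 0.01174 = 0.7901 μGy/h.
Dose = rate × time = 0.7901 μGy/h × 1.200 h = 0.9481 μGy.

0.948 μGy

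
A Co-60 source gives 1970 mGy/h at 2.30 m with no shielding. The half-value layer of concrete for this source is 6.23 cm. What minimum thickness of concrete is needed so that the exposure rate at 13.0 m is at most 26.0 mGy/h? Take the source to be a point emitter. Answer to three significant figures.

At 13.0 m, distance alone gives (2.30/13.0)² = 0.03130, so 1970 × 0.03130 = 61.66 mGy/h.
Further attenuation needed: 61.66/26.0 = 2.372.
n = log₂(2.372) = 1.246 half-value layers.
Thickness = 1.246 × 6.23 cm = 7.763 cm.

7.76 cm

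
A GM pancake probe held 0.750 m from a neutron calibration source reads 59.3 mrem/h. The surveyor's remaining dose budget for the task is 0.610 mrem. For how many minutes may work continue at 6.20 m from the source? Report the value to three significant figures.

By the inverse-square law, rate at 6.20 m:
(0.750/6.20)² = 0.01463, so 59.3 × 0.01463 = 0.8676 mrem/h.
Stay time = 0.610 mrem ÷ 0.8676 mrem/h = 0.7031 h = 42.19 min.

42.2 min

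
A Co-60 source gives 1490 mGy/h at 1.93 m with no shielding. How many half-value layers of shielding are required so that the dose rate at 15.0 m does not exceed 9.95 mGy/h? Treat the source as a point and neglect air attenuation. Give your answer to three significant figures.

At 15.0 m, distance alone gives (1.93/15.0)² = 0.01656, so 1490 × 0.01656 = 24.67 mGy/h.
Further attenuation needed: 24.67/9.95 = 2.479.
n = log₂(2.479) = 1.310 half-value layers.

1.31 half-value layers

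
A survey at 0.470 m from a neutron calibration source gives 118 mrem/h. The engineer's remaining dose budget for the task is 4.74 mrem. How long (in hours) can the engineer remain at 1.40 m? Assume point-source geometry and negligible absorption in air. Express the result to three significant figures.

0.356 h

Using I₁d₁² = I₂d₂², rate at 1.40 m:
118 × (0.470/1.40)² = 118 × 0.1127 = 13.30 mrem/h.
Stay time = 4.74 mrem ÷ 13.30 mrem/h = 0.3564 h.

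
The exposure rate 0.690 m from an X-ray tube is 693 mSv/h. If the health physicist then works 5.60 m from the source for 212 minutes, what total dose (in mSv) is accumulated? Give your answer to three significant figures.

37.2 mSv

Using I₁d₁² = I₂d₂², rate at 5.60 m:
693 × (0.690/5.60)² = 693 × 0.01518 = 10.52 mSv/h.
Dose = rate × time = 10.52 mSv/h × 3.533 h = 37.17 mSv.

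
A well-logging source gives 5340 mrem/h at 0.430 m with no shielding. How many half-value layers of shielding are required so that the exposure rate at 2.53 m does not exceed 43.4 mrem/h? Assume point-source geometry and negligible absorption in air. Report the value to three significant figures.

At 2.53 m, distance alone gives 5340 × (0.430/2.53)² = 5340 × 0.02889 = 154.3 mrem/h.
Further attenuation needed: 154.3/43.4 = 3.555.
n = log₂(3.555) = 1.830 half-value layers.

1.83 half-value layers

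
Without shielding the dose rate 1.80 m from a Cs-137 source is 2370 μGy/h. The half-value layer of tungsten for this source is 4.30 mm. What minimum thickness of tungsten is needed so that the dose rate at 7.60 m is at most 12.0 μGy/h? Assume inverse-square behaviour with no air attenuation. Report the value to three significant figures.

At 7.60 m, distance alone gives (1.80/7.60)² = 0.05609, so 2370 × 0.05609 = 132.9 μGy/h.
Further attenuation needed: 132.9/12.0 = 11.08.
n = log₂(11.08) = 3.470 half-value layers.
Thickness = 3.470 × 4.30 mm = 14.92 mm.

14.9 mm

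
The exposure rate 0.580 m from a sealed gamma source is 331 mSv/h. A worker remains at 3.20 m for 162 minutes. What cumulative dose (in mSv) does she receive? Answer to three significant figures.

By the inverse-square law, rate at 3.20 m:
331 × (0.580/3.20)² = 331 × 0.03285 = 10.87 mSv/h.
Dose = rate × time = 10.87 mSv/h × 2.700 h = 29.35 mSv.

29.4 mSv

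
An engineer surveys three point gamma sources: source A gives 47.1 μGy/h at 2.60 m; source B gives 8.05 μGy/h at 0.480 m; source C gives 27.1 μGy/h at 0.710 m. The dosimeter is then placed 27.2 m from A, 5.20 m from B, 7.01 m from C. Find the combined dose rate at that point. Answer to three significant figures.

By superposition, sum each source's inverse-square contribution:
A: 47.1 × (2.60/27.2)² = 0.4304 μGy/h
B: 8.05 × (0.480/5.20)² = 0.06859 μGy/h
C: 27.1 × (0.710/7.01)² = 0.2780 μGy/h
Total = 0.4304 + 0.06859 + 0.2780 = 0.7770 μGy/h.

0.777 μGy/h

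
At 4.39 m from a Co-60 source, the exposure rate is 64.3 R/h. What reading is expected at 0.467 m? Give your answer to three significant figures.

5680 R/h

Intensity scales as (d₁/d₂)², so the rate at 0.467 m is
(4.39/0.467)² = 88.37, so 64.3 × 88.37 = 5682 R/h.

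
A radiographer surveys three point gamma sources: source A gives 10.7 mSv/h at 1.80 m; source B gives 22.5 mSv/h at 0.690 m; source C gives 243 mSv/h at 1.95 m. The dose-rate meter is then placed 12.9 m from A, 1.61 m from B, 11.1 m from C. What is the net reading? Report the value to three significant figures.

Each source contributes Iᵢ·(dᵢ/rᵢ)²; contributions add.
A: 10.7 × (1.80/12.9)² = 0.2083 mSv/h
B: 22.5 × (0.690/1.61)² = 4.133 mSv/h
C: 243 × (1.95/11.1)² = 7.499 mSv/h
Total = 0.2083 + 4.133 + 7.499 = 11.84 mSv/h.

11.8 mSv/h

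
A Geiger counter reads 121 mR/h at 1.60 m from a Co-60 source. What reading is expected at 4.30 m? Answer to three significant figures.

16.8 mR/h

Since intensity falls as 1/r², the rate at 4.30 m is
(1.60/4.30)² = 0.1385, so 121 × 0.1385 = 16.76 mR/h.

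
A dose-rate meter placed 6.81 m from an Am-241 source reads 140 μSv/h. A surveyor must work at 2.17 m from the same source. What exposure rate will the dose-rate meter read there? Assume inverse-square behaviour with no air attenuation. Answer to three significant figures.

1380 μSv/h

Since intensity falls as 1/r², scaling from 6.81 m to 2.17 m:
140 × (6.81/2.17)² = 140 × 9.849 = 1379 μSv/h.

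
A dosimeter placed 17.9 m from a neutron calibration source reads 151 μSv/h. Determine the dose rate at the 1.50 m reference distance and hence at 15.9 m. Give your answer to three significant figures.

By the inverse-square law,
At 1.50 m: 151 × (17.9/1.50)² = 151 × 142.4 = 21500 μSv/h
At 15.9 m: (1.50/15.9)² = 0.008900, so 21500 × 0.008900 = 191.3 μSv/h.

21500 μSv/h; 191 μSv/h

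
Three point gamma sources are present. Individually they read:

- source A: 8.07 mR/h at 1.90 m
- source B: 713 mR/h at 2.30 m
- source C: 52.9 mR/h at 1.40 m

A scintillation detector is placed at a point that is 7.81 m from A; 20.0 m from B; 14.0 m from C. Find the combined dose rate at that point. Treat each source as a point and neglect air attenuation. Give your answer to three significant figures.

By superposition, sum each source's inverse-square contribution:
A: 8.07 × (1.90/7.81)² = 0.4776 mR/h
B: 713 × (2.30/20.0)² = 9.429 mR/h
C: 52.9 × (1.40/14.0)² = 0.5290 mR/h
Total = 0.4776 + 9.429 + 0.5290 = 10.44 mR/h.

10.4 mR/h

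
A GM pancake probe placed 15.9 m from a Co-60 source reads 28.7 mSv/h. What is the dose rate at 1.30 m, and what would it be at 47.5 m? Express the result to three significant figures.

4290 mSv/h; 3.22 mSv/h

Using I₁d₁² = I₂d₂²,
At 1.30 m: 28.7 × (15.9/1.30)² = 28.7 × 149.6 = 4294 mSv/h
At 47.5 m: 4294 × (1.30/47.5)² = 4294 × 0.0007490 = 3.216 mSv/h.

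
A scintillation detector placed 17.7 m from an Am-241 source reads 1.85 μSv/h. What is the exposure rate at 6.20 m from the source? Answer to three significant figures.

Applying the 1/r² law, scaling from 17.7 m to 6.20 m:
(17.7/6.20)² = 8.150, so 1.85 × 8.150 = 15.08 μSv/h.

15.1 μSv/h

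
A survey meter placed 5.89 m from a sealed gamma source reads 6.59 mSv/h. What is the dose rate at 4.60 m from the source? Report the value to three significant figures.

Applying the 1/r² law, scaling from 5.89 m to 4.60 m:
6.59 × (5.89/4.60)² = 6.59 × 1.640 = 10.81 mSv/h.

10.8 mSv/h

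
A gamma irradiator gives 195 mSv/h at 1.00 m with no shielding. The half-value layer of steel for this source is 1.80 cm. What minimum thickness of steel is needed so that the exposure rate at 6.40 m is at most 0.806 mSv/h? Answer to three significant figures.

4.61 cm

At 6.40 m, distance alone gives 195 × (1.00/6.40)² = 195 × 0.02441 = 4.760 mSv/h.
Further attenuation needed: 4.760/0.806 = 5.906.
n = log₂(5.906) = 2.562 half-value layers.
Thickness = 2.562 × 1.80 cm = 4.612 cm.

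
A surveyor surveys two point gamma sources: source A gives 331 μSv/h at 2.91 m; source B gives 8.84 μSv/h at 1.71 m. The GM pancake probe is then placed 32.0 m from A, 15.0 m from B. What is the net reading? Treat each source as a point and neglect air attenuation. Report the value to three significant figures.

2.85 μSv/h

By superposition, sum each source's inverse-square contribution:
A: 331 × (2.91/32.0)² = 2.737 μSv/h
B: 8.84 × (1.71/15.0)² = 0.1149 μSv/h
Total = 2.737 + 0.1149 = 2.852 μSv/h.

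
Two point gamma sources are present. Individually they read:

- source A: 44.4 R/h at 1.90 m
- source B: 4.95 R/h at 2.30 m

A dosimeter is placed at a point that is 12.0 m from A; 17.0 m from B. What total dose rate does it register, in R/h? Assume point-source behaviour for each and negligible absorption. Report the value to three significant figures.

Each source contributes Iᵢ·(dᵢ/rᵢ)²; contributions add.
A: 44.4 × (1.90/12.0)² = 1.113 R/h
B: 4.95 × (2.30/17.0)² = 0.09061 R/h
Total = 1.113 + 0.09061 = 1.204 R/h.

1.20 R/h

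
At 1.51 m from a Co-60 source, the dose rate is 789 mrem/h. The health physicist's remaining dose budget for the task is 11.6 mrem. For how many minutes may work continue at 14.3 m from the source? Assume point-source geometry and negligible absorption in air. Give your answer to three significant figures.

Applying the 1/r² law, rate at 14.3 m:
789 × (1.51/14.3)² = 789 × 0.01115 = 8.797 mrem/h.
Stay time = 11.6 mrem ÷ 8.797 mrem/h = 1.319 h = 79.14 min.

79.1 min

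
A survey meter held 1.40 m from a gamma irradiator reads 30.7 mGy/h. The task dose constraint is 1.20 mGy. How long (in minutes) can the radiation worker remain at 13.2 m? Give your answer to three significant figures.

Using I₁d₁² = I₂d₂², rate at 13.2 m:
30.7 × (1.40/13.2)² = 30.7 × 0.01125 = 0.3454 mGy/h.
Stay time = 1.20 mGy ÷ 0.3454 mGy/h = 3.474 h = 208.4 min.

208 min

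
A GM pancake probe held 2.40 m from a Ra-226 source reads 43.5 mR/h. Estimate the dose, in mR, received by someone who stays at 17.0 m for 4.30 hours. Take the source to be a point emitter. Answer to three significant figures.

Applying the 1/r² law, rate at 17.0 m:
43.5 × (2.40/17.0)² = 43.5 × 0.01993 = 0.8670 mR/h.
Dose = rate × time = 0.8670 mR/h × 4.300 h = 3.728 mR.

3.73 mR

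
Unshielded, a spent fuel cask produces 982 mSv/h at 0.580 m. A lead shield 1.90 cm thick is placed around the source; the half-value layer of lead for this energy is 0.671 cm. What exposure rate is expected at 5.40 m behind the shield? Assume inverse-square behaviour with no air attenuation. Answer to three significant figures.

Distance alone: 982 × (0.580/5.40)² = 982 × 0.01154 = 11.33 mSv/h.
Shield: 1.90/0.671 = 2.832 half-value layers → attenuation 2^(−2.832) = 0.1404.
Combined: 11.33 × 0.1404 = 1.591 mSv/h.

1.59 mSv/h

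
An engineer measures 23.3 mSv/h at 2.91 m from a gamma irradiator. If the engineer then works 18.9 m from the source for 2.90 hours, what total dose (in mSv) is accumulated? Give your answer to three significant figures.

1.60 mSv

Intensity scales as (d₁/d₂)², so rate at 18.9 m:
23.3 × (2.91/18.9)² = 23.3 × 0.02371 = 0.5524 mSv/h.
Dose = rate × time = 0.5524 mSv/h × 2.900 h = 1.602 mSv.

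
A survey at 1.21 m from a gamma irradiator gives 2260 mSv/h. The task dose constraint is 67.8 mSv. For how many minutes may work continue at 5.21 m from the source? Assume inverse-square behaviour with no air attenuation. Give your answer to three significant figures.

33.4 min

Since intensity falls as 1/r², rate at 5.21 m:
2260 × (1.21/5.21)² = 2260 × 0.05394 = 121.9 mSv/h.
Stay time = 67.8 mSv ÷ 121.9 mSv/h = 0.5562 h = 33.37 min.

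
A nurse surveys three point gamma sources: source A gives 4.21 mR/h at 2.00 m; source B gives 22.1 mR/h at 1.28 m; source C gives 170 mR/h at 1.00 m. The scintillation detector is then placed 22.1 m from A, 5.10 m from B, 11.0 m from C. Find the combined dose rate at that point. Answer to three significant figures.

2.83 mR/h

By superposition, sum each source's inverse-square contribution:
A: 4.21 × (2.00/22.1)² = 0.03448 mR/h
B: 22.1 × (1.28/5.10)² = 1.392 mR/h
C: 170 × (1.00/11.0)² = 1.405 mR/h
Total = 0.03448 + 1.392 + 1.405 = 2.831 mR/h.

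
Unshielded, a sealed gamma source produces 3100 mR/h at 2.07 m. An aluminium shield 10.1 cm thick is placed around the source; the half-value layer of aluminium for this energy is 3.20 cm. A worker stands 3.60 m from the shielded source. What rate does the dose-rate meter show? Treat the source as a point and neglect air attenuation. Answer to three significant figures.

Distance alone: (2.07/3.60)² = 0.3306, so 3100 × 0.3306 = 1025 mR/h.
Shield: 10.1/3.20 = 3.156 half-value layers → attenuation 2^(−3.156) = 0.1122.
Combined: 1025 × 0.1122 = 115.0 mR/h.

115 mR/h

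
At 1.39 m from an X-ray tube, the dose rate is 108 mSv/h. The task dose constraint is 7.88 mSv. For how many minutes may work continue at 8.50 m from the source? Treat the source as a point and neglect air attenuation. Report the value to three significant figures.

By the inverse-square law, rate at 8.50 m:
(1.39/8.50)² = 0.02674, so 108 × 0.02674 = 2.888 mSv/h.
Stay time = 7.88 mSv ÷ 2.888 mSv/h = 2.729 h = 163.7 min.

164 min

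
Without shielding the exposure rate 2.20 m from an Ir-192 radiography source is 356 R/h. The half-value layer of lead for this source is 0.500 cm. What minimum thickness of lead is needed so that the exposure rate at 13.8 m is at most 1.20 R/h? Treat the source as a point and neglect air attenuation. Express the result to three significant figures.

At 13.8 m, distance alone gives 356 × (2.20/13.8)² = 356 × 0.02541 = 9.046 R/h.
Further attenuation needed: 9.046/1.20 = 7.538.
n = log₂(7.538) = 2.914 half-value layers.
Thickness = 2.914 × 0.500 cm = 1.457 cm.

1.46 cm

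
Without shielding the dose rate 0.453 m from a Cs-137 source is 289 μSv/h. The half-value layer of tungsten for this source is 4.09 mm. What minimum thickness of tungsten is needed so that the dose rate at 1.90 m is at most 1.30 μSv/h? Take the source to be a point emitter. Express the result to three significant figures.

At 1.90 m, distance alone gives (0.453/1.90)² = 0.05684, so 289 × 0.05684 = 16.43 μSv/h.
Further attenuation needed: 16.43/1.30 = 12.64.
n = log₂(12.64) = 3.660 half-value layers.
Thickness = 3.660 × 4.09 mm = 14.97 mm.

15.0 mm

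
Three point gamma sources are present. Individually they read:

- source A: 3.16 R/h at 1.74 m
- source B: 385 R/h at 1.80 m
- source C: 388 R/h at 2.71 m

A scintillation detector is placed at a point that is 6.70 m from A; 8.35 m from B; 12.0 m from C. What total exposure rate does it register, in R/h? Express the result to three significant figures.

37.9 R/h

Each source contributes Iᵢ·(dᵢ/rᵢ)²; contributions add.
A: 3.16 × (1.74/6.70)² = 0.2131 R/h
B: 385 × (1.80/8.35)² = 17.89 R/h
C: 388 × (2.71/12.0)² = 19.79 R/h
Total = 0.2131 + 17.89 + 19.79 = 37.89 R/h.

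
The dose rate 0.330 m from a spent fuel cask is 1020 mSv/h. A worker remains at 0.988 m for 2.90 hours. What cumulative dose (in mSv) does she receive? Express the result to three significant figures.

330 mSv

Since intensity falls as 1/r², rate at 0.988 m:
1020 × (0.330/0.988)² = 1020 × 0.1116 = 113.8 mSv/h.
Dose = rate × time = 113.8 mSv/h × 2.900 h = 330.0 mSv.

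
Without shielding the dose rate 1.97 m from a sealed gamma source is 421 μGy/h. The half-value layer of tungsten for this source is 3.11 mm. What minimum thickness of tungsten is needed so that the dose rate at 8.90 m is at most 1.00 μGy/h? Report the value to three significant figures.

At 8.90 m, distance alone gives (1.97/8.90)² = 0.04900, so 421 × 0.04900 = 20.63 μGy/h.
Further attenuation needed: 20.63/1.00 = 20.63.
n = log₂(20.63) = 4.367 half-value layers.
Thickness = 4.367 × 3.11 mm = 13.58 mm.

13.6 mm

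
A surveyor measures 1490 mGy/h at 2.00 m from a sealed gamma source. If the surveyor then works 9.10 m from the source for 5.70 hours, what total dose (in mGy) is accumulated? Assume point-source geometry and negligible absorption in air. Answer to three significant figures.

410 mGy

Using I₁d₁² = I₂d₂², rate at 9.10 m:
(2.00/9.10)² = 0.04830, so 1490 × 0.04830 = 71.97 mGy/h.
Dose = rate × time = 71.97 mGy/h × 5.700 h = 410.2 mGy.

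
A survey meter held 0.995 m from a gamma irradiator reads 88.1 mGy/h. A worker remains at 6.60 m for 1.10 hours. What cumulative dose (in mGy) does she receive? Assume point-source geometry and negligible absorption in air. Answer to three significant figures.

Intensity scales as (d₁/d₂)², so rate at 6.60 m:
(0.995/6.60)² = 0.02273, so 88.1 × 0.02273 = 2.003 mGy/h.
Dose = rate × time = 2.003 mGy/h × 1.100 h = 2.203 mGy.

2.20 mGy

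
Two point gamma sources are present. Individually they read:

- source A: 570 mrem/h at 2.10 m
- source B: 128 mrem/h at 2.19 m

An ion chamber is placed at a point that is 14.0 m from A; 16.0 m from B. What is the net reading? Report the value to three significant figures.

15.2 mrem/h

By superposition, sum each source's inverse-square contribution:
A: 570 × (2.10/14.0)² = 12.82 mrem/h
B: 128 × (2.19/16.0)² = 2.398 mrem/h
Total = 12.82 + 2.398 = 15.22 mrem/h.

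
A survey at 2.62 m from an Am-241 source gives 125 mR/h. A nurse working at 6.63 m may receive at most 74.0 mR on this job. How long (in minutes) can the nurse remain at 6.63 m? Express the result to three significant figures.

By the inverse-square law, rate at 6.63 m:
(2.62/6.63)² = 0.1562, so 125 × 0.1562 = 19.53 mR/h.
Stay time = 74.0 mR ÷ 19.53 mR/h = 3.789 h = 227.3 min.

227 min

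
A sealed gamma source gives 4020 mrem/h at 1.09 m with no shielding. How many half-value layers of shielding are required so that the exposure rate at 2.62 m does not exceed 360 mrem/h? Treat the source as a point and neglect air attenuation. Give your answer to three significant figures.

0.951 half-value layers

At 2.62 m, distance alone gives (1.09/2.62)² = 0.1731, so 4020 × 0.1731 = 695.9 mrem/h.
Further attenuation needed: 695.9/360 = 1.933.
n = log₂(1.933) = 0.9508 half-value layers.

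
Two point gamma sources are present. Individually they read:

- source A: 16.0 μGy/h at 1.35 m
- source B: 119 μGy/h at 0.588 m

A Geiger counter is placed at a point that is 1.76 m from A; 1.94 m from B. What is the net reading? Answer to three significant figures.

By superposition, sum each source's inverse-square contribution:
A: 16.0 × (1.35/1.76)² = 9.414 μGy/h
B: 119 × (0.588/1.94)² = 10.93 μGy/h
Total = 9.414 + 10.93 = 20.34 μGy/h.

20.3 μGy/h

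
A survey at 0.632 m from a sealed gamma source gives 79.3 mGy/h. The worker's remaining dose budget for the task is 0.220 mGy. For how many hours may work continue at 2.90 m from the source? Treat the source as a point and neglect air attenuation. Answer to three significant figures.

Applying the 1/r² law, rate at 2.90 m:
(0.632/2.90)² = 0.04749, so 79.3 × 0.04749 = 3.766 mGy/h.
Stay time = 0.220 mGy ÷ 3.766 mGy/h = 0.05842 h.

0.0584 h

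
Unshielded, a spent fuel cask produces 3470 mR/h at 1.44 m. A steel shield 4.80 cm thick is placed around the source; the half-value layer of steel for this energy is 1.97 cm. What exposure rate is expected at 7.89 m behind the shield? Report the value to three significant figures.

Distance alone: 3470 × (1.44/7.89)² = 3470 × 0.03331 = 115.6 mR/h.
Shield: 4.80/1.97 = 2.437 half-value layers → attenuation 2^(−2.437) = 0.1847.
Combined: 115.6 × 0.1847 = 21.35 mR/h.

21.4 mR/h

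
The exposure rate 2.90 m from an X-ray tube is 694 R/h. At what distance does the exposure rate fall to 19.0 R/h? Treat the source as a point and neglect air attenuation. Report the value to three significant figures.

17.5 m

Since intensity falls as 1/r², d₂ = d₁·√(I₁/I₂).
I₁/I₂ = 694/19.0 = 36.53, so d₂ = 2.90 × √36.53 = 17.53 m.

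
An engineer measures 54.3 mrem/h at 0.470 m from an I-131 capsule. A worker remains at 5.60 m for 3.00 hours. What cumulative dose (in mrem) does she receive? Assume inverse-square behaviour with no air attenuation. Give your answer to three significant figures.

By the inverse-square law, rate at 5.60 m:
(0.470/5.60)² = 0.007044, so 54.3 × 0.007044 = 0.3825 mrem/h.
Dose = rate × time = 0.3825 mrem/h × 3.000 h = 1.147 mrem.

1.15 mrem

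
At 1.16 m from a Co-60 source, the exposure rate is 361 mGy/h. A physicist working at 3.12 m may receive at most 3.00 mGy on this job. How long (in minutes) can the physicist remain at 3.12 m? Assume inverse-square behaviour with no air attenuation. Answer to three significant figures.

By the inverse-square law, rate at 3.12 m:
(1.16/3.12)² = 0.1382, so 361 × 0.1382 = 49.89 mGy/h.
Stay time = 3.00 mGy ÷ 49.89 mGy/h = 0.06013 h = 3.608 min.

3.61 min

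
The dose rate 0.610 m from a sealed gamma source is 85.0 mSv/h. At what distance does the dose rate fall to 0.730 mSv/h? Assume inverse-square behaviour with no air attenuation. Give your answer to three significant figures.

Since intensity falls as 1/r², d₂ = d₁·√(I₁/I₂).
I₁/I₂ = 85.0/0.730 = 116.4, so d₂ = 0.610 × √116.4 = 6.581 m.

6.58 m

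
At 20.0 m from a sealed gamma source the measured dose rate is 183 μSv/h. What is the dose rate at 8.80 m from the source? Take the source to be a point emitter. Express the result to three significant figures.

Applying the 1/r² law, scaling from 20.0 m to 8.80 m:
(20.0/8.80)² = 5.165, so 183 × 5.165 = 945.2 μSv/h.

945 μSv/h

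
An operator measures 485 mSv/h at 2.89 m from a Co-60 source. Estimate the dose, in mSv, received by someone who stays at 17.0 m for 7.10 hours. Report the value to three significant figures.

99.5 mSv

Using I₁d₁² = I₂d₂², rate at 17.0 m:
485 × (2.89/17.0)² = 485 × 0.02890 = 14.02 mSv/h.
Dose = rate × time = 14.02 mSv/h × 7.100 h = 99.54 mSv.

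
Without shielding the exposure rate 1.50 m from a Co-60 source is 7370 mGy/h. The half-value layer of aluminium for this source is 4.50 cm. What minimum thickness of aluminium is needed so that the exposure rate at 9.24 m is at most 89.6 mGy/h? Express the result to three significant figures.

At 9.24 m, distance alone gives 7370 × (1.50/9.24)² = 7370 × 0.02635 = 194.2 mGy/h.
Further attenuation needed: 194.2/89.6 = 2.167.
n = log₂(2.167) = 1.116 half-value layers.
Thickness = 1.116 × 4.50 cm = 5.022 cm.

5.02 cm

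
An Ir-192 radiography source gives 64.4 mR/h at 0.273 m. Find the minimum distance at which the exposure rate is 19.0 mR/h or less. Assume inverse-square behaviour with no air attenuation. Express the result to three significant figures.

0.503 m

By the inverse-square law, d₂ = d₁·√(I₁/I₂).
I₁/I₂ = 64.4/19.0 = 3.389, so d₂ = 0.273 × √3.389 = 0.5026 m.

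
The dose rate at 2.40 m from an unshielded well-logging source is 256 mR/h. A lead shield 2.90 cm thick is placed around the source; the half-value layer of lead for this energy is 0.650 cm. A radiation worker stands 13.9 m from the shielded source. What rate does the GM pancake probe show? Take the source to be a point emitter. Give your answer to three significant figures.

0.346 mR/h

Distance alone: 256 × (2.40/13.9)² = 256 × 0.02981 = 7.631 mR/h.
Shield: 2.90/0.650 = 4.462 half-value layers → attenuation 2^(−4.462) = 0.04537.
Combined: 7.631 × 0.04537 = 0.3462 mR/h.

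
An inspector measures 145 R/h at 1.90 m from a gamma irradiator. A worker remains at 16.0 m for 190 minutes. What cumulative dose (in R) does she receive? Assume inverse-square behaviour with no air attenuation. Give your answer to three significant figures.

Intensity scales as (d₁/d₂)², so rate at 16.0 m:
145 × (1.90/16.0)² = 145 × 0.01410 = 2.044 R/h.
Dose = rate × time = 2.044 R/h × 3.167 h = 6.473 R.

6.47 R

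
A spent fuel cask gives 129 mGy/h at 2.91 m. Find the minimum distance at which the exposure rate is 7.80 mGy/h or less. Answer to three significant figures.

Applying the 1/r² law, d₂ = d₁·√(I₁/I₂).
I₁/I₂ = 129/7.80 = 16.54, so d₂ = 2.91 × √16.54 = 11.83 m.

11.8 m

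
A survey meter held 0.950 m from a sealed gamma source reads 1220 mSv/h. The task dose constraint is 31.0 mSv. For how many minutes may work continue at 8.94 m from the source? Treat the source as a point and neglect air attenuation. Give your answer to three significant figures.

135 min

Applying the 1/r² law, rate at 8.94 m:
(0.950/8.94)² = 0.01129, so 1220 × 0.01129 = 13.77 mSv/h.
Stay time = 31.0 mSv ÷ 13.77 mSv/h = 2.251 h = 135.1 min.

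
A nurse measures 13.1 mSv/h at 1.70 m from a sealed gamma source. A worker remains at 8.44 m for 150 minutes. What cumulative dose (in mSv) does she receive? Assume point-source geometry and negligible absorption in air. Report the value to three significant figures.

Applying the 1/r² law, rate at 8.44 m:
13.1 × (1.70/8.44)² = 13.1 × 0.04057 = 0.5315 mSv/h.
Dose = rate × time = 0.5315 mSv/h × 2.500 h = 1.329 mSv.

1.33 mSv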